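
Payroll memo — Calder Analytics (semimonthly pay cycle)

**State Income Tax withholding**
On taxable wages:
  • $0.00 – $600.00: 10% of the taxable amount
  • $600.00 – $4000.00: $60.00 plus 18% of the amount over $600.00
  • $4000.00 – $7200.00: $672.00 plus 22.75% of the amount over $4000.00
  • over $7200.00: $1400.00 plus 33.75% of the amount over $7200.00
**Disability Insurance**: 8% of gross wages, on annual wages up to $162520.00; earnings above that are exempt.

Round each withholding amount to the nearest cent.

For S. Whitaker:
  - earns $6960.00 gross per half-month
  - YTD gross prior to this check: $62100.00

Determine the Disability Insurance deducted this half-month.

Disability Insurance: 8% × $6960.00 = $556.80

$556.80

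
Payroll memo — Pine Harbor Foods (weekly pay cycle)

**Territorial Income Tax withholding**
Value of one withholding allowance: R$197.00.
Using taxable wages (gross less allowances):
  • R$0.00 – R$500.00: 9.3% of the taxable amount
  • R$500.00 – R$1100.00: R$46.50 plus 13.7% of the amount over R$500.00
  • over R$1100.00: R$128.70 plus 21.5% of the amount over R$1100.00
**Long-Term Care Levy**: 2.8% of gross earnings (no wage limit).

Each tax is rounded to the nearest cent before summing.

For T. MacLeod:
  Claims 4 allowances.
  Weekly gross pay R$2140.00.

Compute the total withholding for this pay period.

R$242.80

Territorial Income Tax: taxable = R$2140.00 − 4×R$197.00 = R$1352.00
  R$128.70 + 21.5% × (R$1352.00 − R$1100.00) = R$128.70 + 21.5% × R$252.00 = R$182.88
Long-Term Care Levy: 2.8% × R$2140.00 = R$59.92
Total: R$182.88 + R$59.92 = R$242.80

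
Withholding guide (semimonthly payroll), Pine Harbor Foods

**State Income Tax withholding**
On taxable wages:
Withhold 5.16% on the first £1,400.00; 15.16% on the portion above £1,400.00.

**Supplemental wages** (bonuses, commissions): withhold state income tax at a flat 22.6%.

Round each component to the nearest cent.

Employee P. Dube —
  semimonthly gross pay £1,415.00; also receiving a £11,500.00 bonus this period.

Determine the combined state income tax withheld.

State Income Tax: taxable = £1,415.00
  £72.24 + 15.16% × (£1,415.00 − £1,400.00) = £72.24 + 15.16% × £15.00 = £74.51
Supplemental (22.6% flat on bonus): 22.6% × £11,500.00 = £2,599.00
Total state income tax: £74.51 + £2,599.00 = £2,673.51

£2,673.51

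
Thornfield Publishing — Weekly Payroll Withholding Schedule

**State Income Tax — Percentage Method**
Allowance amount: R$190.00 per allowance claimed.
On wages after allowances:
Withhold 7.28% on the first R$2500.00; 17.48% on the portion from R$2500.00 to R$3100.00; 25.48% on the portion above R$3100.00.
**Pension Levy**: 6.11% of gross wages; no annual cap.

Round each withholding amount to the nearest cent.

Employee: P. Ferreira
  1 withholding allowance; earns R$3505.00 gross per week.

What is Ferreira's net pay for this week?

R$2949.18

State Income Tax: taxable = R$3505.00 − 1×R$190.00 = R$3315.00
  R$286.88 + 25.48% × (R$3315.00 − R$3100.00) = R$286.88 + 25.48% × R$215.00 = R$341.66
Pension Levy: 6.11% × R$3505.00 = R$214.16
Total withheld: R$341.66 + R$214.16 = R$555.82
Net pay: R$3505.00 − R$555.82 = R$2949.18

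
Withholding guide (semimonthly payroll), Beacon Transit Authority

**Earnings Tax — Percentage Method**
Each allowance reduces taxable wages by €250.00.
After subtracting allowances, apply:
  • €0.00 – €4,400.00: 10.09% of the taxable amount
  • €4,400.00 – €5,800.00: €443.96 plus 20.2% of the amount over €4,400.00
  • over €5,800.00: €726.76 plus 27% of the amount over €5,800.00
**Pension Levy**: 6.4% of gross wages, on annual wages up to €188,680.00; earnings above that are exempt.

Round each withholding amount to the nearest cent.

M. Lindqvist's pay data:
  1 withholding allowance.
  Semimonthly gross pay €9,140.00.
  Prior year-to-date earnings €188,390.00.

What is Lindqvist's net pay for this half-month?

Earnings Tax: taxable = €9,140.00 − 1×€250.00 = €8,890.00
  €726.76 + 27% × (€8,890.00 − €5,800.00) = €726.76 + 27% × €3,090.00 = €1,561.06
Pension Levy: cap €188,680.00 − YTD €188,390.00 = €290.00 subject; 6.4% × €290.00 = €18.56
Total withheld: €1,561.06 + €18.56 = €1,579.62
Net pay: €9,140.00 − €1,579.62 = €7,560.38

€7,560.38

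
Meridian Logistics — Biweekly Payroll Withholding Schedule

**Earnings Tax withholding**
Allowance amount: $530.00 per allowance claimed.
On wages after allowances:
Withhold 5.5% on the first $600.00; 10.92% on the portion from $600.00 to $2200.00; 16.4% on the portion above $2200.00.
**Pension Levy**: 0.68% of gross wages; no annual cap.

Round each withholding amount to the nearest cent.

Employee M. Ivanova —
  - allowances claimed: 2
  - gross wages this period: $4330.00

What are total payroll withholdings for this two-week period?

Earnings Tax: taxable = $4330.00 − 2×$530.00 = $3270.00
  $207.72 + 16.4% × ($3270.00 − $2200.00) = $207.72 + 16.4% × $1070.00 = $383.20
Pension Levy: 0.68% × $4330.00 = $29.44
Total: $383.20 + $29.44 = $412.64

$412.64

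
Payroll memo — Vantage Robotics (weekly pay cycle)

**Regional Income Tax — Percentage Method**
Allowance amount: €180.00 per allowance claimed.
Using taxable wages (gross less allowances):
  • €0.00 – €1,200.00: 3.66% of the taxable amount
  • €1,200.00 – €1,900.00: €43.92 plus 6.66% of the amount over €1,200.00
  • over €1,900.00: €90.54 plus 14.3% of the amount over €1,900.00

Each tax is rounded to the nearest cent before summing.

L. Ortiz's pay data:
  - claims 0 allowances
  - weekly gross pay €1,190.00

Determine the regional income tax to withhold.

€43.55

Regional Income Tax: taxable = €1,190.00
  3.66% × €1,190.00 = €43.55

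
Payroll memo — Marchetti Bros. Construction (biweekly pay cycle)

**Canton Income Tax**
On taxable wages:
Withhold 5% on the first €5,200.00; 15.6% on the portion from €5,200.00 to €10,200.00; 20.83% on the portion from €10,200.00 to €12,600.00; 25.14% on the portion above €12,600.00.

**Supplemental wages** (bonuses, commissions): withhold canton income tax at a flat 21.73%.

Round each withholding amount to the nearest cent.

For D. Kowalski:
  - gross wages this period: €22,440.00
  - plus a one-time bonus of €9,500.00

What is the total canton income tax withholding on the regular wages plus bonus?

€6,078.05

Canton Income Tax: taxable = €22,440.00
  €1,539.92 + 25.14% × (€22,440.00 − €12,600.00) = €1,539.92 + 25.14% × €9,840.00 = €4,013.70
Supplemental (21.73% flat on bonus): 21.73% × €9,500.00 = €2,064.35
Total canton income tax: €4,013.70 + €2,064.35 = €6,078.05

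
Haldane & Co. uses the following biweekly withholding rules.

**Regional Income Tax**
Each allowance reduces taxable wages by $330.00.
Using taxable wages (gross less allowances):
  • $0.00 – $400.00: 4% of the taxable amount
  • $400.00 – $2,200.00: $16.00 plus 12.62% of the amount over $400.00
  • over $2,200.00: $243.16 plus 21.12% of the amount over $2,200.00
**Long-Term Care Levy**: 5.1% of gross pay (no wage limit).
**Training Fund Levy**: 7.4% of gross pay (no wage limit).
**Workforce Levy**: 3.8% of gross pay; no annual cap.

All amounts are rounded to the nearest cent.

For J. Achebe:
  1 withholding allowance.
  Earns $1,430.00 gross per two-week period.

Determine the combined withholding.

Regional Income Tax: taxable = $1,430.00 − 1×$330.00 = $1,100.00
  $16.00 + 12.62% × ($1,100.00 − $400.00) = $16.00 + 12.62% × $700.00 = $104.34
Long-Term Care Levy: 5.1% × $1,430.00 = $72.93
Training Fund Levy: 7.4% × $1,430.00 = $105.82
Workforce Levy: 3.8% × $1,430.00 = $54.34
Total: $104.34 + $72.93 + $105.82 + $54.34 = $337.43

$337.43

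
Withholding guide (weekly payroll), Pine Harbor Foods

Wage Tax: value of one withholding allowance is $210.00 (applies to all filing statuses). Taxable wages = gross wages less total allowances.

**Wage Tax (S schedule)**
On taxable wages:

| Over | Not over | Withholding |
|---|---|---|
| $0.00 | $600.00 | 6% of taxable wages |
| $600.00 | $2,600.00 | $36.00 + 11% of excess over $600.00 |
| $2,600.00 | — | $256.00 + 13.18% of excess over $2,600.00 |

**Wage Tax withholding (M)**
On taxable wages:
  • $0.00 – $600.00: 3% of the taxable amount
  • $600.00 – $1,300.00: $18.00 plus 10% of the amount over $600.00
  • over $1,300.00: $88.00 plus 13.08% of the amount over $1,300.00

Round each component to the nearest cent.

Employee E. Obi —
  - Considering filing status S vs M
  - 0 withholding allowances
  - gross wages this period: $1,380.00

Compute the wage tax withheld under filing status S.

$121.80

Wage Tax (S): taxable = $1,380.00
  $36.00 + 11% × ($1,380.00 − $600.00) = $36.00 + 11% × $780.00 = $121.80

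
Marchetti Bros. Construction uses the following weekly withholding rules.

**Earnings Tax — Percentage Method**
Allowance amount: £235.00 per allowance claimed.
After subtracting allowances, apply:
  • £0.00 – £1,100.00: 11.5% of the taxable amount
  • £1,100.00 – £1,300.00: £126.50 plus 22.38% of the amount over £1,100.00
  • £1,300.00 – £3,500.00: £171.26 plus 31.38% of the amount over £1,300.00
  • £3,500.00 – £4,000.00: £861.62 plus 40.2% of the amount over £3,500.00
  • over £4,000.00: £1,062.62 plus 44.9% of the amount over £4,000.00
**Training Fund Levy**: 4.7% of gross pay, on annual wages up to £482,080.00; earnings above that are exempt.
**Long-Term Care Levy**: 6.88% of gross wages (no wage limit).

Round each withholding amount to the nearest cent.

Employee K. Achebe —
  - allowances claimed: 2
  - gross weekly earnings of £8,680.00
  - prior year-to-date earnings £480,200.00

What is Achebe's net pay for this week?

£5,041.55

Earnings Tax: taxable = £8,680.00 − 2×£235.00 = £8,210.00
  £1,062.62 + 44.9% × (£8,210.00 − £4,000.00) = £1,062.62 + 44.9% × £4,210.00 = £2,952.91
Training Fund Levy: cap £482,080.00 − YTD £480,200.00 = £1,880.00 subject; 4.7% × £1,880.00 = £88.36
Long-Term Care Levy: 6.88% × £8,680.00 = £597.18
Total withheld: £2,952.91 + £88.36 + £597.18 = £3,638.45
Net pay: £8,680.00 − £3,638.45 = £5,041.55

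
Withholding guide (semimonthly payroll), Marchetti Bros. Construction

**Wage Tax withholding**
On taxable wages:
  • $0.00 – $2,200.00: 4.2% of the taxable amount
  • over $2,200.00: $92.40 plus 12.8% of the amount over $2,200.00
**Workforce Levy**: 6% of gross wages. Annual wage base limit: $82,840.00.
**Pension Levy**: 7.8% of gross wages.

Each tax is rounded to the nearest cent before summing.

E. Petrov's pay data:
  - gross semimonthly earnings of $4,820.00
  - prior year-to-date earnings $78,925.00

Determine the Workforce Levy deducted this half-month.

$234.90

Workforce Levy: cap $82,840.00 − YTD $78,925.00 = $3,915.00 subject; 6% × $3,915.00 = $234.90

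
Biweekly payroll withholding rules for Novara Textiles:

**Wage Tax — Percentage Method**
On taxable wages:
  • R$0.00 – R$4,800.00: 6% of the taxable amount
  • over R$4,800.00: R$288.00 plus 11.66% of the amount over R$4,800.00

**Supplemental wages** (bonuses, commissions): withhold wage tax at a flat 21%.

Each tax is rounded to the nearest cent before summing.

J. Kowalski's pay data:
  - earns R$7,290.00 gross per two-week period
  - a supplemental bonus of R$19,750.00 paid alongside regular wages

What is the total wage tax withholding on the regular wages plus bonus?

R$4,725.83

Wage Tax: taxable = R$7,290.00
  R$288.00 + 11.66% × (R$7,290.00 − R$4,800.00) = R$288.00 + 11.66% × R$2,490.00 = R$578.33
Supplemental (21% flat on bonus): 21% × R$19,750.00 = R$4,147.50
Total wage tax: R$578.33 + R$4,147.50 = R$4,725.83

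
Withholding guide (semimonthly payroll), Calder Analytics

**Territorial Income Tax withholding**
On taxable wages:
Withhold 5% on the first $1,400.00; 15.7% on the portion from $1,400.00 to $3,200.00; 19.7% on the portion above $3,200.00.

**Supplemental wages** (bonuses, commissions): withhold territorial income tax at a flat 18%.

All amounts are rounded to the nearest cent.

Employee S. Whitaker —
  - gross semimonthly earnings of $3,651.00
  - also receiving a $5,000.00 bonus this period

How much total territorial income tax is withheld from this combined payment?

$1,341.45

Territorial Income Tax: taxable = $3,651.00
  $352.60 + 19.7% × ($3,651.00 − $3,200.00) = $352.60 + 19.7% × $451.00 = $441.45
Supplemental (18% flat on bonus): 18% × $5,000.00 = $900.00
Total territorial income tax: $441.45 + $900.00 = $1,341.45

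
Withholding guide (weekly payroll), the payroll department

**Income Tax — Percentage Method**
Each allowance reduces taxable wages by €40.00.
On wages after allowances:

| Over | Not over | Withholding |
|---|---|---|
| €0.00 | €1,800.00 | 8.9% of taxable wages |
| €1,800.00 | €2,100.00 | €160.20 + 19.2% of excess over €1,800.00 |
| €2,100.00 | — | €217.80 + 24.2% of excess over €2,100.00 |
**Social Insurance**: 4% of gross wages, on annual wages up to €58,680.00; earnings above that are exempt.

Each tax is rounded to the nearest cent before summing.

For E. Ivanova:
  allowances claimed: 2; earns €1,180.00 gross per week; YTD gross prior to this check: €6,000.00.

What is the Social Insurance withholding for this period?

€47.20

Social Insurance: 4% × €1,180.00 = €47.20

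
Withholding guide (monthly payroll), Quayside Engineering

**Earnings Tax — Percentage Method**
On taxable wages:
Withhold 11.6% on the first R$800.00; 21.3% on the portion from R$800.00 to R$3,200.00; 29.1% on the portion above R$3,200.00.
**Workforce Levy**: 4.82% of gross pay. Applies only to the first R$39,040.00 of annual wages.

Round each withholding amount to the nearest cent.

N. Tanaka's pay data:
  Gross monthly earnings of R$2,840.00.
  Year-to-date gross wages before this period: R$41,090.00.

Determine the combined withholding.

R$527.32

Earnings Tax: taxable = R$2,840.00
  R$92.80 + 21.3% × (R$2,840.00 − R$800.00) = R$92.80 + 21.3% × R$2,040.00 = R$527.32
Workforce Levy: YTD R$41,090.00 ≥ cap R$39,040.00 → R$0.00
Total: R$527.32 + R$0.00 = R$527.32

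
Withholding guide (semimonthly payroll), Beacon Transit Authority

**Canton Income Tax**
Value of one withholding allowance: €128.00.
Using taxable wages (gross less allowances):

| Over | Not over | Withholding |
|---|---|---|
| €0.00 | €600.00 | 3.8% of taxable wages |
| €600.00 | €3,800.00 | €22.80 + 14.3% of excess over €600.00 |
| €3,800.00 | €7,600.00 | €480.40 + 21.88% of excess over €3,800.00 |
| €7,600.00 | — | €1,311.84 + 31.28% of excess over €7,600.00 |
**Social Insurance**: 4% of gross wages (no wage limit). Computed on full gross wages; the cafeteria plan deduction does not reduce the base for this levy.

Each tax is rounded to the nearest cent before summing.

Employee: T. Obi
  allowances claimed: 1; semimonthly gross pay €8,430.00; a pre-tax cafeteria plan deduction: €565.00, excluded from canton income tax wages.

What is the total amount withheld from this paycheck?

Canton Income Tax: taxable = €8,430.00 − €565.00 − 1×€128.00 = €7,737.00
  €1,311.84 + 31.28% × (€7,737.00 − €7,600.00) = €1,311.84 + 31.28% × €137.00 = €1,354.69
Social Insurance: 4% × €8,430.00 = €337.20
Total: €1,354.69 + €337.20 = €1,691.89

€1,691.89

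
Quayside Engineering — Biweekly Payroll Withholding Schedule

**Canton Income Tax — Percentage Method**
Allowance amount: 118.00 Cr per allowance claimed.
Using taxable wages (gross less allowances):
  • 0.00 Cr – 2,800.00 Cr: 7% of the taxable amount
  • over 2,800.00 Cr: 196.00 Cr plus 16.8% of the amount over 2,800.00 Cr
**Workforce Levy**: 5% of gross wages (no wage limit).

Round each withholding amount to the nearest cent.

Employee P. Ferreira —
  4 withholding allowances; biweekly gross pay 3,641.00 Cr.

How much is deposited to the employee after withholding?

3,200.96 Cr

Canton Income Tax: taxable = 3,641.00 Cr − 4×118.00 Cr = 3,169.00 Cr
  196.00 Cr + 16.8% × (3,169.00 Cr − 2,800.00 Cr) = 196.00 Cr + 16.8% × 369.00 Cr = 257.99 Cr
Workforce Levy: 5% × 3,641.00 Cr = 182.05 Cr
Total withheld: 257.99 Cr + 182.05 Cr = 440.04 Cr
Net pay: 3,641.00 Cr − 440.04 Cr = 3,200.96 Cr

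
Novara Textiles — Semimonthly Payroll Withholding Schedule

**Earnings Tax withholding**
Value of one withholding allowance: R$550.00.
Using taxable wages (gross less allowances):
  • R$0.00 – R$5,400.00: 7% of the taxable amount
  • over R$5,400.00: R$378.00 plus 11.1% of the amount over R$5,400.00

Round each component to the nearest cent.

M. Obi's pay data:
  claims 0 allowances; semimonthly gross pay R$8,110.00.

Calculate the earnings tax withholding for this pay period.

R$678.81

Earnings Tax: taxable = R$8,110.00
  R$378.00 + 11.1% × (R$8,110.00 − R$5,400.00) = R$378.00 + 11.1% × R$2,710.00 = R$678.81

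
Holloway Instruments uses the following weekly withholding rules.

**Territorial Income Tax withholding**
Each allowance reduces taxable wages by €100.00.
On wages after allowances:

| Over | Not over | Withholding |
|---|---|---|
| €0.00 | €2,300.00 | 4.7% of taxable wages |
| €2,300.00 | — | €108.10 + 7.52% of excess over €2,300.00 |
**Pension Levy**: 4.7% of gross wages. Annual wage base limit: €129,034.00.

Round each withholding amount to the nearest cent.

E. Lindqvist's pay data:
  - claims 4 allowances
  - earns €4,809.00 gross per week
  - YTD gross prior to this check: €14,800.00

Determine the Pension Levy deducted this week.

Pension Levy: 4.7% × €4,809.00 = €226.02

€226.02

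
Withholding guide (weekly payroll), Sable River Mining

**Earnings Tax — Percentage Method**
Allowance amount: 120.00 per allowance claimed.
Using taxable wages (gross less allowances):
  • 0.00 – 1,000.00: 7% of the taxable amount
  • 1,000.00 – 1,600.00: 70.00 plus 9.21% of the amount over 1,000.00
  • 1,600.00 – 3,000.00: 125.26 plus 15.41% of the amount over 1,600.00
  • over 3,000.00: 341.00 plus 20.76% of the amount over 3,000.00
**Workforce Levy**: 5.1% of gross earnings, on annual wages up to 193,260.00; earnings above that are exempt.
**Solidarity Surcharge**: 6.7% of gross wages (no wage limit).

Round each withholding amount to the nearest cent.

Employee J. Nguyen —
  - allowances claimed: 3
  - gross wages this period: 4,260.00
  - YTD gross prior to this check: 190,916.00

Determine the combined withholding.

Earnings Tax: taxable = 4,260.00 − 3×120.00 = 3,900.00
  341.00 + 20.76% × (3,900.00 − 3,000.00) = 341.00 + 20.76% × 900.00 = 527.84
Workforce Levy: cap 193,260.00 − YTD 190,916.00 = 2,344.00 subject; 5.1% × 2,344.00 = 119.54
Solidarity Surcharge: 6.7% × 4,260.00 = 285.42
Total: 527.84 + 119.54 + 285.42 = 932.80

932.80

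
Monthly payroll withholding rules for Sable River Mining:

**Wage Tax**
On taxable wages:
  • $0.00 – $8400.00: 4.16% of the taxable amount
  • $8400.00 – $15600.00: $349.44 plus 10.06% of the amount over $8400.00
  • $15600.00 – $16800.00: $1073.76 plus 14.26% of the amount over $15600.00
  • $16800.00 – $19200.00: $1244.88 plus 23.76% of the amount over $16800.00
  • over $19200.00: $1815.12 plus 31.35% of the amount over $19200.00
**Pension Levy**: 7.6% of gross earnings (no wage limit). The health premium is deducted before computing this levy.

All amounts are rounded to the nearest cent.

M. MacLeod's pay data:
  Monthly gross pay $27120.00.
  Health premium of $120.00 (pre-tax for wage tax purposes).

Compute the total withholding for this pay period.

Wage Tax: taxable = $27120.00 − $120.00 = $27000.00
  $1815.12 + 31.35% × ($27000.00 − $19200.00) = $1815.12 + 31.35% × $7800.00 = $4260.42
Pension Levy: 7.6% × $27000.00 = $2052.00
Total: $4260.42 + $2052.00 = $6312.42

$6312.42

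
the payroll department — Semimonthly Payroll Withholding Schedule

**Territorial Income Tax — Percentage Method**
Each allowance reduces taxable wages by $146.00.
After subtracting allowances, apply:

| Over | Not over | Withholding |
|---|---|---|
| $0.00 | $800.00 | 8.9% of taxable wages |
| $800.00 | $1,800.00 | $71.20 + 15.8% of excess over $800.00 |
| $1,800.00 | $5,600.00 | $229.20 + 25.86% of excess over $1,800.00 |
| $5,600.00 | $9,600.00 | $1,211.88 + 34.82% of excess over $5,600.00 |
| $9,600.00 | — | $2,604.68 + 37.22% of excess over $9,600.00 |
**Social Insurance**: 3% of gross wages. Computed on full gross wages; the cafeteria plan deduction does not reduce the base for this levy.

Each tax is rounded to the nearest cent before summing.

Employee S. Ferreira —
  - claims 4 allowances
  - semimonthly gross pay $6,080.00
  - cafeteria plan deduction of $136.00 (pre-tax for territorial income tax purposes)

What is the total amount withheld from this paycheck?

$1,332.22

Territorial Income Tax: taxable = $6,080.00 − $136.00 − 4×$146.00 = $5,360.00
  $229.20 + 25.86% × ($5,360.00 − $1,800.00) = $229.20 + 25.86% × $3,560.00 = $1,149.82
Social Insurance: 3% × $6,080.00 = $182.40
Total: $1,149.82 + $182.40 = $1,332.22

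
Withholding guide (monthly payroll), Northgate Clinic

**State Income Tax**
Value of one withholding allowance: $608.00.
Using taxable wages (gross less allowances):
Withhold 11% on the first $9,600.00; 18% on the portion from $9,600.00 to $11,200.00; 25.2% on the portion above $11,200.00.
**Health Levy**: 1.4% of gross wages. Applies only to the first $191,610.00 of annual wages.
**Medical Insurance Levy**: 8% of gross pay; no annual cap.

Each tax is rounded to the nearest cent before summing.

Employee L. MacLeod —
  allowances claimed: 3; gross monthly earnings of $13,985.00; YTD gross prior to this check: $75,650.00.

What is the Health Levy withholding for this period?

$195.79

Health Levy: 1.4% × $13,985.00 = $195.79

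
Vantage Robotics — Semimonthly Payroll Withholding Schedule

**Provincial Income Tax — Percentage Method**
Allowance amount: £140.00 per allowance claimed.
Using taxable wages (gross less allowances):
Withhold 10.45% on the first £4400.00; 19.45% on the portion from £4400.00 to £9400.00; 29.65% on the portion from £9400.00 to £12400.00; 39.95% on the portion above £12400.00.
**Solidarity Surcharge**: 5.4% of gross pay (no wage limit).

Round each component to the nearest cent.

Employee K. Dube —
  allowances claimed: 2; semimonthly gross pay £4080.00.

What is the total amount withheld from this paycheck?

£617.42

Provincial Income Tax: taxable = £4080.00 − 2×£140.00 = £3800.00
  10.45% × £3800.00 = £397.10
Solidarity Surcharge: 5.4% × £4080.00 = £220.32
Total: £397.10 + £220.32 = £617.42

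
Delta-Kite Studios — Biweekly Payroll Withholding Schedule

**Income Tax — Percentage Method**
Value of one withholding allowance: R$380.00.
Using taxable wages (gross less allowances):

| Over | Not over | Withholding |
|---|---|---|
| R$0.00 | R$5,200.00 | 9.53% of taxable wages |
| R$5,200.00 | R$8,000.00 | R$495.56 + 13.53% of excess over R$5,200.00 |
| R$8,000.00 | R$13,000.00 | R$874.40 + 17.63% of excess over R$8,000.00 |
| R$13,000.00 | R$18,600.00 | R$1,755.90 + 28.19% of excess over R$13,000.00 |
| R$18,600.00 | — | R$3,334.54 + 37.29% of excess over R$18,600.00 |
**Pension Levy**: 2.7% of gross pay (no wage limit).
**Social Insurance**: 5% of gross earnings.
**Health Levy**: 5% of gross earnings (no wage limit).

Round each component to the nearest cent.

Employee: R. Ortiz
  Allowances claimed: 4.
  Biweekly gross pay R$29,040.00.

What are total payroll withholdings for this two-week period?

R$10,348.89

Income Tax: taxable = R$29,040.00 − 4×R$380.00 = R$27,520.00
  R$3,334.54 + 37.29% × (R$27,520.00 − R$18,600.00) = R$3,334.54 + 37.29% × R$8,920.00 = R$6,660.81
Pension Levy: 2.7% × R$29,040.00 = R$784.08
Social Insurance: 5% × R$29,040.00 = R$1,452.00
Health Levy: 5% × R$29,040.00 = R$1,452.00
Total: R$6,660.81 + R$784.08 + R$1,452.00 + R$1,452.00 = R$10,348.89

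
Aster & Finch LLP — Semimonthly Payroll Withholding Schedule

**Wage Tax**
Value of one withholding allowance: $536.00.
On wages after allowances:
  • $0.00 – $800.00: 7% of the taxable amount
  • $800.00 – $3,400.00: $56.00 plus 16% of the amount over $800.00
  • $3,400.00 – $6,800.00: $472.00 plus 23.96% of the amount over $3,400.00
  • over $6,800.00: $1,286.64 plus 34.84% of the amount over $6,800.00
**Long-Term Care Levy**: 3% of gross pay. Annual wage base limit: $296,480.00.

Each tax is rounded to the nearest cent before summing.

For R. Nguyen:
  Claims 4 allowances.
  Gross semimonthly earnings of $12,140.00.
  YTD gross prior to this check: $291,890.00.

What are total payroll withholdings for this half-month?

$2,537.83

Wage Tax: taxable = $12,140.00 − 4×$536.00 = $9,996.00
  $1,286.64 + 34.84% × ($9,996.00 − $6,800.00) = $1,286.64 + 34.84% × $3,196.00 = $2,400.13
Long-Term Care Levy: cap $296,480.00 − YTD $291,890.00 = $4,590.00 subject; 3% × $4,590.00 = $137.70
Total: $2,400.13 + $137.70 = $2,537.83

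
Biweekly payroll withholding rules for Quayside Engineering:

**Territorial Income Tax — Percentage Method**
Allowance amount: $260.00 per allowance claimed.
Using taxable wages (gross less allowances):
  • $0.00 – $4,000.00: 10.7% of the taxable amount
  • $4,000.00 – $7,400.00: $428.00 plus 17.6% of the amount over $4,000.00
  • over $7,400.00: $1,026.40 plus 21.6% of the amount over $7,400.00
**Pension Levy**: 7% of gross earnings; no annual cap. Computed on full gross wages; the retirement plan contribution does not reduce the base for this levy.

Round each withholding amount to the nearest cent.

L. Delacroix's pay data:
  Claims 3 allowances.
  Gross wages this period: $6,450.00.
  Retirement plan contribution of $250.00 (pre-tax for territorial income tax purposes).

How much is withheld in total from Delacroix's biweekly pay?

Territorial Income Tax: taxable = $6,450.00 − $250.00 − 3×$260.00 = $5,420.00
  $428.00 + 17.6% × ($5,420.00 − $4,000.00) = $428.00 + 17.6% × $1,420.00 = $677.92
Pension Levy: 7% × $6,450.00 = $451.50
Total: $677.92 + $451.50 = $1,129.42

$1,129.42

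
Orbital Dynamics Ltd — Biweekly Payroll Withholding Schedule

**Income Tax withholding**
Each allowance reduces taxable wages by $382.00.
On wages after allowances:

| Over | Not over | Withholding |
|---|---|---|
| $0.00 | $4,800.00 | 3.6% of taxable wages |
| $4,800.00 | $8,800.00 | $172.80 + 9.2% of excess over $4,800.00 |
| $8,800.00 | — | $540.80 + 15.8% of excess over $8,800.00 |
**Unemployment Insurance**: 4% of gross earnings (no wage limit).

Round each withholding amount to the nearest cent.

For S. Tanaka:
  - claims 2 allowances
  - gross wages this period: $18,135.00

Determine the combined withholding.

$2,620.42

Income Tax: taxable = $18,135.00 − 2×$382.00 = $17,371.00
  $540.80 + 15.8% × ($17,371.00 − $8,800.00) = $540.80 + 15.8% × $8,571.00 = $1,895.02
Unemployment Insurance: 4% × $18,135.00 = $725.40
Total: $1,895.02 + $725.40 = $2,620.42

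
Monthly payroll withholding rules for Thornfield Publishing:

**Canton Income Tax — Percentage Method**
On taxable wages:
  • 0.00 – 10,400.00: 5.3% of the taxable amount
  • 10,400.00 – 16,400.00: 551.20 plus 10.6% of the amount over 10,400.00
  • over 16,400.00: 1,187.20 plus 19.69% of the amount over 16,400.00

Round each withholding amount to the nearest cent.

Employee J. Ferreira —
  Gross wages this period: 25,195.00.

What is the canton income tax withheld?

Canton Income Tax: taxable = 25,195.00
  1,187.20 + 19.69% × (25,195.00 − 16,400.00) = 1,187.20 + 19.69% × 8,795.00 = 2,918.94

2,918.94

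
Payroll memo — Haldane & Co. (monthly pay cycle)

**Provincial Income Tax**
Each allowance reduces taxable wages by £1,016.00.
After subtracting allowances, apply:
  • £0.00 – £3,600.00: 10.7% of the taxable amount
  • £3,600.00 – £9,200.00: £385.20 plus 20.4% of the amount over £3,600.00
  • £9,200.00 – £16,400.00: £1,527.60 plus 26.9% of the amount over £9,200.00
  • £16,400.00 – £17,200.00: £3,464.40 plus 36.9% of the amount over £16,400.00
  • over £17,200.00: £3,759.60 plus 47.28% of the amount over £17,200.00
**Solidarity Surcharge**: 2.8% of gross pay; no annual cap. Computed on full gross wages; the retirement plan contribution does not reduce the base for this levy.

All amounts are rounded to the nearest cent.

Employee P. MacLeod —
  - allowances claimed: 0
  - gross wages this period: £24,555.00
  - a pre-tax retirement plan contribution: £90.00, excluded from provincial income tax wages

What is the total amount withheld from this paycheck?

Provincial Income Tax: taxable = £24,555.00 − £90.00 = £24,465.00
  £3,759.60 + 47.28% × (£24,465.00 − £17,200.00) = £3,759.60 + 47.28% × £7,265.00 = £7,194.49
Solidarity Surcharge: 2.8% × £24,555.00 = £687.54
Total: £7,194.49 + £687.54 = £7,882.03

£7,882.03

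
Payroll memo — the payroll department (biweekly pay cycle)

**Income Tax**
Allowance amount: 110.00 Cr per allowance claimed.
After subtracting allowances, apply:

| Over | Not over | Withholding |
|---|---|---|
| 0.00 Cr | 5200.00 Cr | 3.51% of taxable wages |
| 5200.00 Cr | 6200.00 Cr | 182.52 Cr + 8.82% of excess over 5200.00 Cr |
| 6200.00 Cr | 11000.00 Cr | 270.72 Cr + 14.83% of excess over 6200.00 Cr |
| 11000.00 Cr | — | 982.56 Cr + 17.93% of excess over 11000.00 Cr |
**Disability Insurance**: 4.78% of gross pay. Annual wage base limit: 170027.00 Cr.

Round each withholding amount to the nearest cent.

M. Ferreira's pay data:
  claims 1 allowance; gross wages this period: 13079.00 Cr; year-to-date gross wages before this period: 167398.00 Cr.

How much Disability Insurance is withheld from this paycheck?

Disability Insurance: cap 170027.00 Cr − YTD 167398.00 Cr = 2629.00 Cr subject; 4.78% × 2629.00 Cr = 125.67 Cr

125.67 Cr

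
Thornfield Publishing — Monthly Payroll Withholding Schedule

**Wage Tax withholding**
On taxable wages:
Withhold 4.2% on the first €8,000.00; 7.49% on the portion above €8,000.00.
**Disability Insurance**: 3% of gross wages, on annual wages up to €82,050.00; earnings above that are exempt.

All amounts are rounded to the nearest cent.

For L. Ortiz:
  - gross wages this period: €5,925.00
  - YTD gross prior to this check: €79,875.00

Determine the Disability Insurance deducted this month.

Disability Insurance: cap €82,050.00 − YTD €79,875.00 = €2,175.00 subject; 3% × €2,175.00 = €65.25

€65.25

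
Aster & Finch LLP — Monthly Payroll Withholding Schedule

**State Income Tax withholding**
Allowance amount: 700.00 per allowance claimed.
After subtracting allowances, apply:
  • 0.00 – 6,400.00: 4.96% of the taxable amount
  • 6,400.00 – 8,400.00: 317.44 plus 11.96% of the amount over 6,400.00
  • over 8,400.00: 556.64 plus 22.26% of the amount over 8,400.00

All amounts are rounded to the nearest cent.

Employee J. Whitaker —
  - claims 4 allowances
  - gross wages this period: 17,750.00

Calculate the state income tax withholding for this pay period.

State Income Tax: taxable = 17,750.00 − 4×700.00 = 14,950.00
  556.64 + 22.26% × (14,950.00 − 8,400.00) = 556.64 + 22.26% × 6,550.00 = 2,014.67

2,014.67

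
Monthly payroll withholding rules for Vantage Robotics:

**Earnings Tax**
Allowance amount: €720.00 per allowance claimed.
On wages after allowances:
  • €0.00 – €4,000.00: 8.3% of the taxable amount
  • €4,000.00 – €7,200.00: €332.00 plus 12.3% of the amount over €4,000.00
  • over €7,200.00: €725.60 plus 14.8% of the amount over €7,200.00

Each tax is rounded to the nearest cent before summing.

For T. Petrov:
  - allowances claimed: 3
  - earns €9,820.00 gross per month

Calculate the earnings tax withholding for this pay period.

€793.68

Earnings Tax: taxable = €9,820.00 − 3×€720.00 = €7,660.00
  €725.60 + 14.8% × (€7,660.00 − €7,200.00) = €725.60 + 14.8% × €460.00 = €793.68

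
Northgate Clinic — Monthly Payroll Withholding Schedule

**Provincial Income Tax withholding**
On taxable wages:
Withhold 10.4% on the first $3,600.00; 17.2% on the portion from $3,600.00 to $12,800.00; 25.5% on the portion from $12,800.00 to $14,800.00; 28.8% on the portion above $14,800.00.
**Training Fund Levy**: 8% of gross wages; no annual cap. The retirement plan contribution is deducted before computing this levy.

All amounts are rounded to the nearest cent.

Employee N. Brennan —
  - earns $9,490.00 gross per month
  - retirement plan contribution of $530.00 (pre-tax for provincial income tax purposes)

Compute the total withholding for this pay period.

$2,013.12

Provincial Income Tax: taxable = $9,490.00 − $530.00 = $8,960.00
  $374.40 + 17.2% × ($8,960.00 − $3,600.00) = $374.40 + 17.2% × $5,360.00 = $1,296.32
Training Fund Levy: 8% × $8,960.00 = $716.80
Total: $1,296.32 + $716.80 = $2,013.12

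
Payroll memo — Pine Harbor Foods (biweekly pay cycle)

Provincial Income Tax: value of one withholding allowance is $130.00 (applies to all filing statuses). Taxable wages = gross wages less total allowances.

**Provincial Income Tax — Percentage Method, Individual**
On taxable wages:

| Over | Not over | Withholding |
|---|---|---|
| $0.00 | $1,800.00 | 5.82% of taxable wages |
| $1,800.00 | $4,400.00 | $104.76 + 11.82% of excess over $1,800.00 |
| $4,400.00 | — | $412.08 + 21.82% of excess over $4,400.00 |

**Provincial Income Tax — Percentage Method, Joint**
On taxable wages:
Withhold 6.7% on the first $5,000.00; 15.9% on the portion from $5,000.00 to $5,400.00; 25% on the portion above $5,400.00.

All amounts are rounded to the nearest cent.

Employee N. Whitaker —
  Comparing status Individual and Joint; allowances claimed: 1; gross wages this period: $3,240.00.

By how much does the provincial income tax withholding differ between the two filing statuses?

$51.23

Provincial Income Tax (Individual): taxable = $3,240.00 − 1×$130.00 = $3,110.00
  $104.76 + 11.82% × ($3,110.00 − $1,800.00) = $104.76 + 11.82% × $1,310.00 = $259.60
Provincial Income Tax (Joint): taxable = $3,240.00 − 1×$130.00 = $3,110.00
  6.7% × $3,110.00 = $208.37
Difference: |$259.60 − $208.37| = $51.23 (higher under Individual)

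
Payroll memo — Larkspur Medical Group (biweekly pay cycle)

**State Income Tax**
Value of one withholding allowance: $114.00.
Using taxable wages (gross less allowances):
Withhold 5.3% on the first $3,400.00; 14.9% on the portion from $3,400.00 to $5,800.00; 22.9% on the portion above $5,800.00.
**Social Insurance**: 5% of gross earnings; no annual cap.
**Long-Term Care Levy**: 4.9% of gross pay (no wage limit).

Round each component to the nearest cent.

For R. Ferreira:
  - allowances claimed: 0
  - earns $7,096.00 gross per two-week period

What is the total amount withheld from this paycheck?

$1,537.08

State Income Tax: taxable = $7,096.00
  $537.80 + 22.9% × ($7,096.00 − $5,800.00) = $537.80 + 22.9% × $1,296.00 = $834.58
Social Insurance: 5% × $7,096.00 = $354.80
Long-Term Care Levy: 4.9% × $7,096.00 = $347.70
Total: $834.58 + $354.80 + $347.70 = $1,537.08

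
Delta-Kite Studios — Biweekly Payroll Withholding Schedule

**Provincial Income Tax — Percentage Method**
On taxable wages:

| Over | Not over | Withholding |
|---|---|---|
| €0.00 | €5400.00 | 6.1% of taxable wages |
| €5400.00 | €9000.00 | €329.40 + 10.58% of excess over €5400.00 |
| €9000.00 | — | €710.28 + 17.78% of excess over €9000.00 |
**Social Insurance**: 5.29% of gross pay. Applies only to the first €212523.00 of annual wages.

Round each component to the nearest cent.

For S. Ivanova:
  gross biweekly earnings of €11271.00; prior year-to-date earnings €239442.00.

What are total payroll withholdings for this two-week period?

Provincial Income Tax: taxable = €11271.00
  €710.28 + 17.78% × (€11271.00 − €9000.00) = €710.28 + 17.78% × €2271.00 = €1114.06
Social Insurance: YTD €239442.00 ≥ cap €212523.00 → €0.00
Total: €1114.06 + €0.00 = €1114.06

€1114.06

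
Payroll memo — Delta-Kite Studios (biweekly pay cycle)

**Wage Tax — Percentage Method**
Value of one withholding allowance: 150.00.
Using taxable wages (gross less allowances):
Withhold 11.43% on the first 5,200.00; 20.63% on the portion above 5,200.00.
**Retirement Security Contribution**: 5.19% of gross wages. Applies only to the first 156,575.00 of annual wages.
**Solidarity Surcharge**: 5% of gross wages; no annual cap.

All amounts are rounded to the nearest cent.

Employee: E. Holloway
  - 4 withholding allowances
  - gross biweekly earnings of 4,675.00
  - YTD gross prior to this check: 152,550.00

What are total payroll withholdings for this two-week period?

Wage Tax: taxable = 4,675.00 − 4×150.00 = 4,075.00
  11.43% × 4,075.00 = 465.77
Retirement Security Contribution: cap 156,575.00 − YTD 152,550.00 = 4,025.00 subject; 5.19% × 4,025.00 = 208.90
Solidarity Surcharge: 5% × 4,675.00 = 233.75
Total: 465.77 + 208.90 + 233.75 = 908.42

908.42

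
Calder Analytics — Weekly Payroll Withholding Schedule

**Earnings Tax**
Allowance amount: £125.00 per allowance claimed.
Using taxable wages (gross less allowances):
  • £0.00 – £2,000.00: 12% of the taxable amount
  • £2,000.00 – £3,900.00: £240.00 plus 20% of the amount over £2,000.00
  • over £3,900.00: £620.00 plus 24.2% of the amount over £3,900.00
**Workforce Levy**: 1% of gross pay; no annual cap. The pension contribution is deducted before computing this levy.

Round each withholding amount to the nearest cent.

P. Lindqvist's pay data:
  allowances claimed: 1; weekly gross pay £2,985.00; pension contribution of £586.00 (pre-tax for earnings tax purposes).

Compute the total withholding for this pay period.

£318.79

Earnings Tax: taxable = £2,985.00 − £586.00 − 1×£125.00 = £2,274.00
  £240.00 + 20% × (£2,274.00 − £2,000.00) = £240.00 + 20% × £274.00 = £294.80
Workforce Levy: 1% × £2,399.00 = £23.99
Total: £294.80 + £23.99 = £318.79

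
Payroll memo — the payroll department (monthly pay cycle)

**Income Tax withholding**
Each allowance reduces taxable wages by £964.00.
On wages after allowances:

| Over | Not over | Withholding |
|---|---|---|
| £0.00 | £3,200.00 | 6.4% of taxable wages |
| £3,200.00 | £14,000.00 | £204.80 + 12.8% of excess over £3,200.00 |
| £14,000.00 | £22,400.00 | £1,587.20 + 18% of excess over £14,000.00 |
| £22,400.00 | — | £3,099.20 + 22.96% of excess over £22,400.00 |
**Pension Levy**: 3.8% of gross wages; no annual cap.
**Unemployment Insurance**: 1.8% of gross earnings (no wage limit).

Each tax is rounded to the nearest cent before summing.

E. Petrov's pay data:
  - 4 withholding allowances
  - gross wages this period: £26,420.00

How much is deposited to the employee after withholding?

Income Tax: taxable = £26,420.00 − 4×£964.00 = £22,564.00
  £3,099.20 + 22.96% × (£22,564.00 − £22,400.00) = £3,099.20 + 22.96% × £164.00 = £3,136.85
Pension Levy: 3.8% × £26,420.00 = £1,003.96
Unemployment Insurance: 1.8% × £26,420.00 = £475.56
Total withheld: £3,136.85 + £1,003.96 + £475.56 = £4,616.37
Net pay: £26,420.00 − £4,616.37 = £21,803.63

£21,803.63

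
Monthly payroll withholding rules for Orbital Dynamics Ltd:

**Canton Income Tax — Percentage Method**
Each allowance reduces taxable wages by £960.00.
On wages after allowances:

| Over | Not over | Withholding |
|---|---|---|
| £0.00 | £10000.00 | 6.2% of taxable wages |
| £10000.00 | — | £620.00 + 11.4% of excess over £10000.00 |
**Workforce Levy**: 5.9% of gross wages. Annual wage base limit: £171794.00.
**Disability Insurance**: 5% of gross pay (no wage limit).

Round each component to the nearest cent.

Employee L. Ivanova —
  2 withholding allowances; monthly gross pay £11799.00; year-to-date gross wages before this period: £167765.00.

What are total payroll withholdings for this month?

Canton Income Tax: taxable = £11799.00 − 2×£960.00 = £9879.00
  6.2% × £9879.00 = £612.50
Workforce Levy: cap £171794.00 − YTD £167765.00 = £4029.00 subject; 5.9% × £4029.00 = £237.71
Disability Insurance: 5% × £11799.00 = £589.95
Total: £612.50 + £237.71 + £589.95 = £1440.16

£1440.16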